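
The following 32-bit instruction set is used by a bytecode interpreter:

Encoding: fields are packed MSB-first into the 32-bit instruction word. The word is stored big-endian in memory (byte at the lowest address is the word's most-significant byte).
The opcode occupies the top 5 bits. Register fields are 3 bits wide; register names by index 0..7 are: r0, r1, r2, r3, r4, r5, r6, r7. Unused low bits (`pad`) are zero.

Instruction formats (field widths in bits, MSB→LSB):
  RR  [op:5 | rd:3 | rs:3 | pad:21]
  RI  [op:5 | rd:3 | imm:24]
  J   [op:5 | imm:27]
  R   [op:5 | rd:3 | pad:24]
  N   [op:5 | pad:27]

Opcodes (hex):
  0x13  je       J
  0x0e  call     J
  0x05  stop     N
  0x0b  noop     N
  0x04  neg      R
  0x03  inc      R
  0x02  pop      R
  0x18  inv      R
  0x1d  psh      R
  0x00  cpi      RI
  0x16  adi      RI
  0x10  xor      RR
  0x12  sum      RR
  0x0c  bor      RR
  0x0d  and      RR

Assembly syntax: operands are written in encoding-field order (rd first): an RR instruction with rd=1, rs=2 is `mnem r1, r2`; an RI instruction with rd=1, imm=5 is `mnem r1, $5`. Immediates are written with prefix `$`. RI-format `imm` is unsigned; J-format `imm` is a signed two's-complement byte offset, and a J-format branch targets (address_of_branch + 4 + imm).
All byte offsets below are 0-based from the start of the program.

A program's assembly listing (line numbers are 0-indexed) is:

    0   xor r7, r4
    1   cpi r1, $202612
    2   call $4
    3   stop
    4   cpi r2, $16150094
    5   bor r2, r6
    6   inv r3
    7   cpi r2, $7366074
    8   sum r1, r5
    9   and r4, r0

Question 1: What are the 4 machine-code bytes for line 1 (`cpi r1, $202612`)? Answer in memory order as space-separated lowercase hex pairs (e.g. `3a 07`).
line 1 (cpi): pack op=0x0:5|rd=1:3|imm=202612:24 = 0x01031774; big→ 01 03 17 74

01 03 17 74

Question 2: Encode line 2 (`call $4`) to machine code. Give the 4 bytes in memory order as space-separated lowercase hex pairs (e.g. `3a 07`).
70 00 00 04

line 2 (call): pack op=0xe:5|imm=4:27 = 0x70000004; big→ 70 00 00 04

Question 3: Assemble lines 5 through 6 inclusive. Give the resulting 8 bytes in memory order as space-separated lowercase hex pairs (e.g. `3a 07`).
line 5 (bor): pack op=0xc:5|rd=2:3|rs=6:3|pad=0:21 = 0x62c00000; big→ 62 c0 00 00
line 6 (inv): pack op=0x18:5|rd=3:3|pad=0:24 = 0xc3000000; big→ c3 00 00 00

62 c0 00 00 c3 00 00 00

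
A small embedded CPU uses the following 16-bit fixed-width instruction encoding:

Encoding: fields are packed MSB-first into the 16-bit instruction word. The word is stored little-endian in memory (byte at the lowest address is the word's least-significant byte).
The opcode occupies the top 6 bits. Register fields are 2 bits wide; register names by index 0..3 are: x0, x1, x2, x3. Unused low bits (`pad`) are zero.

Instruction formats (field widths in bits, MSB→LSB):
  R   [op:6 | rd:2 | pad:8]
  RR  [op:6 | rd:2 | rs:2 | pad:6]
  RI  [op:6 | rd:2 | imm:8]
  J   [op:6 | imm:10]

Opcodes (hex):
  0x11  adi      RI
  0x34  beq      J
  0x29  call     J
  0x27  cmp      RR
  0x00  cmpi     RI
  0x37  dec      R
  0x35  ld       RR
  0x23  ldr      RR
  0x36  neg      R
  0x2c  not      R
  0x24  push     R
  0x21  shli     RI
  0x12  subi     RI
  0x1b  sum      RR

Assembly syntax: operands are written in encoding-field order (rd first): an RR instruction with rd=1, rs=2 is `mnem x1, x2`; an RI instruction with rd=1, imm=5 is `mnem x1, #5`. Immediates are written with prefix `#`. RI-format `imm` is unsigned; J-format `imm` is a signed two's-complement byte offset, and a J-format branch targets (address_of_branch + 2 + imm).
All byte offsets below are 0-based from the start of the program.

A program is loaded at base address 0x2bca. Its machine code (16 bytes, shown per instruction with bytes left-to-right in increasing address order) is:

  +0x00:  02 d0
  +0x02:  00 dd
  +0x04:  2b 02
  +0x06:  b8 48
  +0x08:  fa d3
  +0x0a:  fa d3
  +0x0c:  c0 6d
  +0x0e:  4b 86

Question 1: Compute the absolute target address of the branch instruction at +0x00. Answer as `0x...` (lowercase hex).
0x2bce

+0x00: 02 d0 ⇒ word 0xd002 (little)
  op=0xd002>>10=0x34 ⇒ beq (J)
  imm@[9:0]=0x2 ⇒ #2
  target = base 0x2bca + off 0x00 + 2 + imm 2 = 0x2bce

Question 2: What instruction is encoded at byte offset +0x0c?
[0c] c0 6d → 0x6dc0
  opcode bits[15:10]=0x1b: sum/RR
  rd: (w>>8)&0x3=0x1 → x1
  rs: (w>>6)&0x3=0x3 → x3

sum x1, x3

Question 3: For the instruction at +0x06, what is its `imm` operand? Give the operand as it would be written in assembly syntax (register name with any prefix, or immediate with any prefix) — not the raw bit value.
@+06  little-endian(b8 48) = 0x48b8
  op=0x48b8>>10=0x12 ⇒ subi (RI)
  rd@[9:8]=0x0 ⇒ x0
  imm@[7:0]=0xb8 ⇒ #184

#184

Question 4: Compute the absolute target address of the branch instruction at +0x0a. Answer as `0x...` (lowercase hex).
off 0x0a: read fa d3 as little → 0xd3fa
  opcode bits[15:10]=0x34: beq/J
  [9:0] imm=1018 (s10→-6) = #-6
  target = base 0x2bca + off 0x0a + 2 + imm -6 = 0x2bd0

0x2bd0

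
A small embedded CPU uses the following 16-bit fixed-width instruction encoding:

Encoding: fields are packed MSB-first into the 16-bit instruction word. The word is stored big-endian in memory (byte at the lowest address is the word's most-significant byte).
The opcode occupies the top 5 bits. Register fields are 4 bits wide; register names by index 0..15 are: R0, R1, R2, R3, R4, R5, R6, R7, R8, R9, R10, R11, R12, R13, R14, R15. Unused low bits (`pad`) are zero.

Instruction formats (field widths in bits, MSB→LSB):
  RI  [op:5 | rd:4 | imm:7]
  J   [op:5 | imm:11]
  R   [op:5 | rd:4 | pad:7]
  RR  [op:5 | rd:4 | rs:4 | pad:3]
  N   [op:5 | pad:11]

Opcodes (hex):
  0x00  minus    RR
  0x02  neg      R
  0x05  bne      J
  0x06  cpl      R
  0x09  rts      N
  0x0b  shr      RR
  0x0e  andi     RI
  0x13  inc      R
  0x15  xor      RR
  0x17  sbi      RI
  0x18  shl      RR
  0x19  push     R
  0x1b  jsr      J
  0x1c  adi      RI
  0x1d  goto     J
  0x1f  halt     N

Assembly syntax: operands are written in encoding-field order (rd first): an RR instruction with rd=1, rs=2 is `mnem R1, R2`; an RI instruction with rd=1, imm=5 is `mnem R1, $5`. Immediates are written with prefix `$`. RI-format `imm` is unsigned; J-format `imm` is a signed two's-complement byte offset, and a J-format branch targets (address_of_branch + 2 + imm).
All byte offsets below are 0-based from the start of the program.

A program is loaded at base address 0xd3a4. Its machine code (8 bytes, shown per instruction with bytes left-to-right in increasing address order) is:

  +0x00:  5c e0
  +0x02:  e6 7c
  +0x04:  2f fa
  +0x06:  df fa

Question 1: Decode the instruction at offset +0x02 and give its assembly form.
off 0x02: read e6 7c as big → 0xe67c
  op=0xe67c>>11=0x1c ⇒ adi (RI)
  rd: (w>>7)&0xf=0xc → R12
  imm: (w>>0)&0x7f=0x7c → $124

adi R12, $124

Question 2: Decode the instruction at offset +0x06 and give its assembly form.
off 0x06: read df fa as big → 0xdffa
  opcode bits[15:11]=0x1b: jsr/J
  imm@[10:0]=0x7fa (s11→-6) ⇒ $-6

jsr $-6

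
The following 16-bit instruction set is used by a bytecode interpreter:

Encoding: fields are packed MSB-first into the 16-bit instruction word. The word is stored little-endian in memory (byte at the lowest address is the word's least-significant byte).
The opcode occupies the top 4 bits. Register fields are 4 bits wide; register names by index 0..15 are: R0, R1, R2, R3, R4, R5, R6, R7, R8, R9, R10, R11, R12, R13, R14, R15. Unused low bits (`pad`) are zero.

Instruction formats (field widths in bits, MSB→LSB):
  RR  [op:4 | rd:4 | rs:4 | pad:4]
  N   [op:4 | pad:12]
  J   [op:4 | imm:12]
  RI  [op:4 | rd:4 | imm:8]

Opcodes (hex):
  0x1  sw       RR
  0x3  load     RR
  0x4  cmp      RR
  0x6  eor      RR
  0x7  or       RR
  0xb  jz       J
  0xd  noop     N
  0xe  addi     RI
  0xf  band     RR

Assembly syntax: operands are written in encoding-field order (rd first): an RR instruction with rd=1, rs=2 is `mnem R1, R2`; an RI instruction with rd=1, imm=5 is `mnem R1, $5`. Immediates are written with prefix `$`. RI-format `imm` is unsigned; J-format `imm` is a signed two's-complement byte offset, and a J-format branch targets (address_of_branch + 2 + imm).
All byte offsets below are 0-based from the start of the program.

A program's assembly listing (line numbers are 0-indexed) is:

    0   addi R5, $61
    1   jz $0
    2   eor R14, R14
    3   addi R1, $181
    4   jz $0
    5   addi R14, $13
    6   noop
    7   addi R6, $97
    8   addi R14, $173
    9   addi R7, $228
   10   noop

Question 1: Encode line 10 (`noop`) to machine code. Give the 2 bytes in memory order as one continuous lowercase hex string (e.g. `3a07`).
L10: noop op=0xd:4|pad=0:12 ⇒ 0xd000 ⇒ little 00 d0

00d0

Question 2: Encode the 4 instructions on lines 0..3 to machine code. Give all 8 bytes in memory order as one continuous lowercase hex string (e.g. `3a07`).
0. addi fields op=0xe:4|rd=5:4|imm=61:8 → word e53dh → 3d e5
1. jz fields op=0xb:4|imm=0:12 → word b000h → 00 b0
2. eor fields op=0x6:4|rd=14:4|rs=14:4|pad=0:4 → word 6ee0h → e0 6e
3. addi fields op=0xe:4|rd=1:4|imm=181:8 → word e1b5h → b5 e1

3de500b0e06eb5e1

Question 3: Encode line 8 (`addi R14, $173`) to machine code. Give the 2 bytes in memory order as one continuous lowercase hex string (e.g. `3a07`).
8. addi fields op=0xe:4|rd=14:4|imm=173:8 → word eeadh → ad ee

adee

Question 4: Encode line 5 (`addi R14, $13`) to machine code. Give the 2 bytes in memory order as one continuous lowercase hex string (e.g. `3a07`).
5. addi fields op=0xe:4|rd=14:4|imm=13:8 → word ee0dh → 0d ee

0dee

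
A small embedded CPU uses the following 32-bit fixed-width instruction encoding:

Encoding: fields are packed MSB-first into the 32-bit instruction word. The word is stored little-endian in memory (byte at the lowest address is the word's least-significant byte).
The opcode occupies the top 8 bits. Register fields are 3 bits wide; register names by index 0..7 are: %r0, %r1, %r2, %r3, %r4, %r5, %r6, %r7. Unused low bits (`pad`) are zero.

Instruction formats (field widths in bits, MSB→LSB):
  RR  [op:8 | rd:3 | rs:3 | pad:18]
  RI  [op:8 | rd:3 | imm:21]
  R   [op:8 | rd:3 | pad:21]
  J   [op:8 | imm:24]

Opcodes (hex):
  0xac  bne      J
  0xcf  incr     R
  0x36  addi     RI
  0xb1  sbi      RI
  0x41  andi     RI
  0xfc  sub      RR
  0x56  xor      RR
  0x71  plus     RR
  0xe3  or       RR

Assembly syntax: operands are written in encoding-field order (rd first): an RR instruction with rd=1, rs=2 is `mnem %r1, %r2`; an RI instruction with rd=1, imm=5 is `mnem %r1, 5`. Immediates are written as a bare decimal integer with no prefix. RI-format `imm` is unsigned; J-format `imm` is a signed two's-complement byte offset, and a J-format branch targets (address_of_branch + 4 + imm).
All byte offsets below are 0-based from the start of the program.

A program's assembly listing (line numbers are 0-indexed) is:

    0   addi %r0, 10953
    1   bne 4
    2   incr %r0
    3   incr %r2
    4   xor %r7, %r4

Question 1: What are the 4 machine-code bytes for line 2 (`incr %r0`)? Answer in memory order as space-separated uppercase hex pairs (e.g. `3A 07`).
00 00 00 CF

2. incr fields op=0xcf:8|rd=0:3|pad=0:21 → word cf000000h → 00 00 00 cf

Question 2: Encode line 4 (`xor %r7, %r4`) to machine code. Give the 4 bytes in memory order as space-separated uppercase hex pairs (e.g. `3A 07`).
00 00 F0 56

line 4 (xor): pack op=0x56:8|rd=7:3|rs=4:3|pad=0:18 = 0x56f00000; little→ 00 00 f0 56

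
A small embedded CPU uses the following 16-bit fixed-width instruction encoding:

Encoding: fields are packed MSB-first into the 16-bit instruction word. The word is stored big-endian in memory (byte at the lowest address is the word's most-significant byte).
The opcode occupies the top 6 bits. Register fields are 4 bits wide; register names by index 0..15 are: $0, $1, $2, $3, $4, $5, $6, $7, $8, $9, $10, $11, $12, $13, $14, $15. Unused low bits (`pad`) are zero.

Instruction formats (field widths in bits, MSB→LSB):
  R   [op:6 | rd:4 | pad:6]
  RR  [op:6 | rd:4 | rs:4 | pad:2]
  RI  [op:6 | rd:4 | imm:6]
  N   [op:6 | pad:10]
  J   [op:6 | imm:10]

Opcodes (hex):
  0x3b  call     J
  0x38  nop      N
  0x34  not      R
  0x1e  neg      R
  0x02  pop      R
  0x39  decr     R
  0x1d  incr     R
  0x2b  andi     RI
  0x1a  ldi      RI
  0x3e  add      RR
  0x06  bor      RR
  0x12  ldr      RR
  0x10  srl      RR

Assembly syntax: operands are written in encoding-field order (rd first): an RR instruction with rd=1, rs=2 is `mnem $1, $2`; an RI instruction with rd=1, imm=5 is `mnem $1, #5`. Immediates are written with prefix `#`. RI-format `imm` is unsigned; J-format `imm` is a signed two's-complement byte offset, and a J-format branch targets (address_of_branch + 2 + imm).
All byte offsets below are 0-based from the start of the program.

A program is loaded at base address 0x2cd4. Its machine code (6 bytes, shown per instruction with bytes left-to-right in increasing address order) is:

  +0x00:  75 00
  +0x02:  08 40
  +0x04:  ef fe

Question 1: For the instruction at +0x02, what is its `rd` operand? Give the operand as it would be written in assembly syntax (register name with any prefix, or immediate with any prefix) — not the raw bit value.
+0x02: 08 40 ⇒ word 0x0840 (big)
  top 6b → 0x2 → pop [R]
  rd: (w>>6)&0xf=0x1 → $1

$1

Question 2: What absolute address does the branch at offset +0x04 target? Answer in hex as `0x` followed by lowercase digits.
0x2cd8

+0x04: ef fe ⇒ word 0xeffe (big)
  op=0xeffe>>10=0x3b ⇒ call (J)
  imm@[9:0]=0x3fe (s10→-2) ⇒ #-2
  target = base 0x2cd4 + off 0x04 + 2 + imm -2 = 0x2cd8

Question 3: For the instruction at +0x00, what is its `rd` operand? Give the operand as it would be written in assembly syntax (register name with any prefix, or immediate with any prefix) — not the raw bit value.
@+00  big-endian(75 00) = 0x7500
  top 6b → 0x1d → incr [R]
  rd: (w>>6)&0xf=0x4 → $4

$4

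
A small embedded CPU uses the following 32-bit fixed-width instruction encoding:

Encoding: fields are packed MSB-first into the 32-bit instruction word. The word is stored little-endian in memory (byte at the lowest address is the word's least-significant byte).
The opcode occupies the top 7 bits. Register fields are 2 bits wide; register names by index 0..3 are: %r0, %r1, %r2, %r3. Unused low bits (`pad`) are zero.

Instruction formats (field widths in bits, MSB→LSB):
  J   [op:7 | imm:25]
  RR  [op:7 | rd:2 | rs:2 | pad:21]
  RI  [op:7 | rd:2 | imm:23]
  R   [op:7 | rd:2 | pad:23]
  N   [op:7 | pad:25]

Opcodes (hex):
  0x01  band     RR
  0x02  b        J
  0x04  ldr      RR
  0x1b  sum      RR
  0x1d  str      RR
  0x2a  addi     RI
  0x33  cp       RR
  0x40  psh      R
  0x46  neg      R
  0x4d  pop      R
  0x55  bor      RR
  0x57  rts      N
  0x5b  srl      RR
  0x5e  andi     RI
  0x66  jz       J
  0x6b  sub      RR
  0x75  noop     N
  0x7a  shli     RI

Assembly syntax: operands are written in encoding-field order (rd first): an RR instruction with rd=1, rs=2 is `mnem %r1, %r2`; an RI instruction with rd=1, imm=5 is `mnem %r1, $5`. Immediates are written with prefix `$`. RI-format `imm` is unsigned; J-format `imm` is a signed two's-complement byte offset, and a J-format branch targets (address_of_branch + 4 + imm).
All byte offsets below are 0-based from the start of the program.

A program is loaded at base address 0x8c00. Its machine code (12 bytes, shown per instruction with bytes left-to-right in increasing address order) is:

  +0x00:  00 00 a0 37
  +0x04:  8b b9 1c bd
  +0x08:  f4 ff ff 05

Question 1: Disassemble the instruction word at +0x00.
[00] 00 00 a0 37 → 0x37a00000
  op=0x37a00000>>25=0x1b ⇒ sum (RR)
  [24:23] rd=3 = %r3
  [22:21] rs=1 = %r1

sum %r3, %r1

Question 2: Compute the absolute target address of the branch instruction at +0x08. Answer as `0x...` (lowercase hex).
[08] f4 ff ff 05 → 0x05fffff4
  opcode bits[31:25]=0x2: b/J
  imm@[24:0]=0x1fffff4 (s25→-12) ⇒ $-12
  target = base 0x8c00 + off 0x08 + 4 + imm -12 = 0x8c00

0x8c00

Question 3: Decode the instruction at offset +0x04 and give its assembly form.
andi %r2, $1882507

+0x04: 8b b9 1c bd ⇒ word 0xbd1cb98b (little)
  top 7b → 0x5e → andi [RI]
  [24:23] rd=2 = %r2
  [22:0] imm=1882507 = $1882507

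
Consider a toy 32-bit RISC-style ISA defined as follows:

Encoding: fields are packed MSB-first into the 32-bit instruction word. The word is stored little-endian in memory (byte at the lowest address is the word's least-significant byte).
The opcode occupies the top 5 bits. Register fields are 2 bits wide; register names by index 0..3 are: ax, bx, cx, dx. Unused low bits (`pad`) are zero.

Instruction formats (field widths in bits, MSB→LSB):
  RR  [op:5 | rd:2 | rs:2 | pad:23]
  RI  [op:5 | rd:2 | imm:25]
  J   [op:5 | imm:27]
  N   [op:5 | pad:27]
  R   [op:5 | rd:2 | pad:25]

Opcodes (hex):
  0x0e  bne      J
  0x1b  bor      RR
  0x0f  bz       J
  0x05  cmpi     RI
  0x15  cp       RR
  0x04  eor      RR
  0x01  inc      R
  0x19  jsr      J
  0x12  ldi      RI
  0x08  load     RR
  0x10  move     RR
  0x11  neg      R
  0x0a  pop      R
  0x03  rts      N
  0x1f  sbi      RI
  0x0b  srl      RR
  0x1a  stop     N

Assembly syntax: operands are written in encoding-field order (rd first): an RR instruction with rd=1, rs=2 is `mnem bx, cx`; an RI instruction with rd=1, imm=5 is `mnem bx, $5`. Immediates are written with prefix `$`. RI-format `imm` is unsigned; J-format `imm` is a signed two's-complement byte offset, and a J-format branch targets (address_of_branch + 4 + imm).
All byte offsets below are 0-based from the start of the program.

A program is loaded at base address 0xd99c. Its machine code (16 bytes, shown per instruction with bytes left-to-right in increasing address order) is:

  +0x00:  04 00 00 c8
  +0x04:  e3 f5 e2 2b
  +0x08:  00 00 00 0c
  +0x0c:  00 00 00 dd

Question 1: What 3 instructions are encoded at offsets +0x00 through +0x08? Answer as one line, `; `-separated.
jsr $4; cmpi bx, $31651299; inc cx

+0x00: 04 00 00 c8 ⇒ word 0xc8000004 (little)
  top 5b → 0x19 → jsr [J]
  [26:0] imm=4 = $4
+0x04: e3 f5 e2 2b ⇒ word 0x2be2f5e3 (little)
  top 5b → 0x5 → cmpi [RI]
  [26:25] rd=1 = bx
  [24:0] imm=31651299 = $31651299
+0x08: 00 00 00 0c ⇒ word 0x0c000000 (little)
  top 5b → 0x1 → inc [R]
  [26:25] rd=2 = cx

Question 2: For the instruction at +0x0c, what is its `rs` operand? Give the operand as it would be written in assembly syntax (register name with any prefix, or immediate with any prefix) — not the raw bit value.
off 0x0c: read 00 00 00 dd as little → 0xdd000000
  opcode bits[31:27]=0x1b: bor/RR
  [26:25] rd=2 = cx
  [24:23] rs=2 = cx

cx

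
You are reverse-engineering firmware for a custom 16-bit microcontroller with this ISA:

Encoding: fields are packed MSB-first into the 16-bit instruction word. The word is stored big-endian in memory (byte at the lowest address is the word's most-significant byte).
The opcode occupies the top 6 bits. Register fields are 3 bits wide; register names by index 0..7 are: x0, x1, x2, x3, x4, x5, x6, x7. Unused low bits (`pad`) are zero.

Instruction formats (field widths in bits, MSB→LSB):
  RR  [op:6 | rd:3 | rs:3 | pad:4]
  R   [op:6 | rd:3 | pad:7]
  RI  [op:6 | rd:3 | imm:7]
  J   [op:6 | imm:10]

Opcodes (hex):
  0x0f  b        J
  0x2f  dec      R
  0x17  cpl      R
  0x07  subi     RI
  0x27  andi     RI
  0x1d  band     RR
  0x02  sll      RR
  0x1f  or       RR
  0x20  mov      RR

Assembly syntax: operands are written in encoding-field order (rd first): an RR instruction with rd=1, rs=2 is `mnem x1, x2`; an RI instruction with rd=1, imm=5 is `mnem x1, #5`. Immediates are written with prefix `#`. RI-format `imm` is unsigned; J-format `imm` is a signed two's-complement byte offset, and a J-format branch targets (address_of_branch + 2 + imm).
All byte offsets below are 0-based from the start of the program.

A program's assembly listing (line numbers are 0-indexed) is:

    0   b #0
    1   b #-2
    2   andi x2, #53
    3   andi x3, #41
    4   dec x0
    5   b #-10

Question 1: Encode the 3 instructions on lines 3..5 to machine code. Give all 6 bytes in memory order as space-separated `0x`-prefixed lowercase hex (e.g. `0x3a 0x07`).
0x9d 0xa9 0xbc 0x00 0x3f 0xf6

L3: andi op=0x27:6|rd=3:3|imm=41:7 ⇒ 0x9da9 ⇒ big 9d a9
L4: dec op=0x2f:6|rd=0:3|pad=0:7 ⇒ 0xbc00 ⇒ big bc 00
L5: b op=0xf:6|imm=-10:10 ⇒ 0x3ff6 ⇒ big 3f f6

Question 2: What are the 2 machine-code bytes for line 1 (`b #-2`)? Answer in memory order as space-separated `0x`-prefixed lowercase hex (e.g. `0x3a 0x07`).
line 1 (b): pack op=0xf:6|imm=-2:10 = 0x3ffe; big→ 3f fe

0x3f 0xfe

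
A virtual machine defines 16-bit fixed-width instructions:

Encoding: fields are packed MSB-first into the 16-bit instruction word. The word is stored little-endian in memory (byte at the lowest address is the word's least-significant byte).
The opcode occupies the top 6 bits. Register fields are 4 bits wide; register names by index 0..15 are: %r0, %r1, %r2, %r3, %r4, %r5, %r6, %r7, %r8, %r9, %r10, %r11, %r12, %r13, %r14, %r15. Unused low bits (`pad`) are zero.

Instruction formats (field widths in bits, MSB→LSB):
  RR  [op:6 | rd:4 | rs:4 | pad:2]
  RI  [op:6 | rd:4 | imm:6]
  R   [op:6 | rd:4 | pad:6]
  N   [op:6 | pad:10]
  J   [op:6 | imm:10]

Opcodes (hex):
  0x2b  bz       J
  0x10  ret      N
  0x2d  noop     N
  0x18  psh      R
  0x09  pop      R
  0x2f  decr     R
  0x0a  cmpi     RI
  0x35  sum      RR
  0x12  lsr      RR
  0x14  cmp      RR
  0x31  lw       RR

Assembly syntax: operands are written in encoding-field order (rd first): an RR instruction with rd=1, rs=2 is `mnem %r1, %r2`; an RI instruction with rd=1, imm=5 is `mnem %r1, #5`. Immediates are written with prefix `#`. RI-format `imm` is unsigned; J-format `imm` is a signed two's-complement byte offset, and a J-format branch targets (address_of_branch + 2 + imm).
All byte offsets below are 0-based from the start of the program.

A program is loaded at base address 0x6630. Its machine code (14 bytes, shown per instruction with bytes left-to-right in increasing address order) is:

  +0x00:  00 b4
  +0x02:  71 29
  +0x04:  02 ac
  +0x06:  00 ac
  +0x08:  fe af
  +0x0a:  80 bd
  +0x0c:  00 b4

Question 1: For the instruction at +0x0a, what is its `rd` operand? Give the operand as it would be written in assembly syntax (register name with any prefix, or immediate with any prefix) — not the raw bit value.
%r6

@+0a  little-endian(80 bd) = 0xbd80
  top 6b → 0x2f → decr [R]
  [9:6] rd=6 = %r6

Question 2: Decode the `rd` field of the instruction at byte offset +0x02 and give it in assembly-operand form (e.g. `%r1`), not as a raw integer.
[02] 71 29 → 0x2971
  op=0x2971>>10=0xa ⇒ cmpi (RI)
  rd@[9:6]=0x5 ⇒ %r5
  imm@[5:0]=0x31 ⇒ #49

%r5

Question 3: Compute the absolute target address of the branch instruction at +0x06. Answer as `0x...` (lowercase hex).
0x6638

off 0x06: read 00 ac as little → 0xac00
  top 6b → 0x2b → bz [J]
  imm@[9:0]=0x0 ⇒ #0
  target = base 0x6630 + off 0x06 + 2 + imm 0 = 0x6638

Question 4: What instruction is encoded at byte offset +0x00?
+0x00: 00 b4 ⇒ word 0xb400 (little)
  top 6b → 0x2d → noop [N]

noop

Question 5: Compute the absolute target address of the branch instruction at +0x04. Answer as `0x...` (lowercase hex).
@+04  little-endian(02 ac) = 0xac02
  top 6b → 0x2b → bz [J]
  imm@[9:0]=0x2 ⇒ #2
  target = base 0x6630 + off 0x04 + 2 + imm 2 = 0x6638

0x6638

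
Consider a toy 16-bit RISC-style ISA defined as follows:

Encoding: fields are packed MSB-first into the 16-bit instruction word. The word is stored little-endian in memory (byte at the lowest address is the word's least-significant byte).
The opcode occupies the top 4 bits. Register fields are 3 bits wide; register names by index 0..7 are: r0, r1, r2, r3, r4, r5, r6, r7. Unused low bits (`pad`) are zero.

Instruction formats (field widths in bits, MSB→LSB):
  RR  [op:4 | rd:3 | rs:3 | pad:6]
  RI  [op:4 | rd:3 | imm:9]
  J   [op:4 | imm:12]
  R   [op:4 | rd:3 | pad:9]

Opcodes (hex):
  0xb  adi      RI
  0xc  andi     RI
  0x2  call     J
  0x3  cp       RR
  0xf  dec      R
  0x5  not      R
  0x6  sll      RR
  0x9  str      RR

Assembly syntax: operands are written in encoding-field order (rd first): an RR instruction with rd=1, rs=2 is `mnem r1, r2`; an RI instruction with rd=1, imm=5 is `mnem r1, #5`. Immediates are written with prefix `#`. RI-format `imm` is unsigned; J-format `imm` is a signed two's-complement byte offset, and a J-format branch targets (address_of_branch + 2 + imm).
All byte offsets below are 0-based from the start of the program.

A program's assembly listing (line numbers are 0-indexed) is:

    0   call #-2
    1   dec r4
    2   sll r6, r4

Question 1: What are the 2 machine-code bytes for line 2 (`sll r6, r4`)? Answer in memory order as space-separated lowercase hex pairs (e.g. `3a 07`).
00 6d

2. sll fields op=0x6:4|rd=6:3|rs=4:3|pad=0:6 → word 6d00h → 00 6d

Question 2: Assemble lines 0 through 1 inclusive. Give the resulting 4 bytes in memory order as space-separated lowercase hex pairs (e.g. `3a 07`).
fe 2f 00 f8

line 0 (call): pack op=0x2:4|imm=-2:12 = 0x2ffe; little→ fe 2f
line 1 (dec): pack op=0xf:4|rd=4:3|pad=0:9 = 0xf800; little→ 00 f8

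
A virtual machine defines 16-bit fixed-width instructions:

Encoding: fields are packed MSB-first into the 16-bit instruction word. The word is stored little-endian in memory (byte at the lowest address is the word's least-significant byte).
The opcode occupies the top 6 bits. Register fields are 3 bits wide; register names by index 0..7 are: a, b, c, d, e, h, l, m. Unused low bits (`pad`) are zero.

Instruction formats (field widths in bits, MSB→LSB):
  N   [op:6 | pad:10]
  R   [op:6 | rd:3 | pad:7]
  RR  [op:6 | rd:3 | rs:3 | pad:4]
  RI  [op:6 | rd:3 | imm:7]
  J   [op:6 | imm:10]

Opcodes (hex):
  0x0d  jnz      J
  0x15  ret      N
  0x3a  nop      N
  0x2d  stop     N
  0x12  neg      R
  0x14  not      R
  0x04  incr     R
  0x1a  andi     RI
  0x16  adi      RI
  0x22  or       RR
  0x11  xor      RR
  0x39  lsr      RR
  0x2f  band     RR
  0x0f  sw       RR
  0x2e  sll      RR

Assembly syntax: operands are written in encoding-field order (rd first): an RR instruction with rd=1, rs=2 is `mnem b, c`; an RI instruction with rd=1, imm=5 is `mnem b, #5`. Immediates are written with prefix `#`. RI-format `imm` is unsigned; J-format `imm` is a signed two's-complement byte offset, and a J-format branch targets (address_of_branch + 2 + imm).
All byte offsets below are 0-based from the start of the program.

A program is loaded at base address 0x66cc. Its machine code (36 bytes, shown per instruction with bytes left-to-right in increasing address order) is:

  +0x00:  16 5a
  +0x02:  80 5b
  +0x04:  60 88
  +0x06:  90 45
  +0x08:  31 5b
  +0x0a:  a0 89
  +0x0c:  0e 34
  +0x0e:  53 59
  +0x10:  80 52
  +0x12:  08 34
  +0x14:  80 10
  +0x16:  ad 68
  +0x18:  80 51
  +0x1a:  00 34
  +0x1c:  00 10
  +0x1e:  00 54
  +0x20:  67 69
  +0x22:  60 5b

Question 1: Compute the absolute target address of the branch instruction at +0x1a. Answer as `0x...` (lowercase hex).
0x66e8

[1a] 00 34 → 0x3400
  op=0x3400>>10=0xd ⇒ jnz (J)
  imm@[9:0]=0x0 ⇒ #0
  target = base 0x66cc + off 0x1a + 2 + imm 0 = 0x66e8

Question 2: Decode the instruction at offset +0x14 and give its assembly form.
@+14  little-endian(80 10) = 0x1080
  top 6b → 0x4 → incr [R]
  rd: (w>>7)&0x7=0x1 → b

incr b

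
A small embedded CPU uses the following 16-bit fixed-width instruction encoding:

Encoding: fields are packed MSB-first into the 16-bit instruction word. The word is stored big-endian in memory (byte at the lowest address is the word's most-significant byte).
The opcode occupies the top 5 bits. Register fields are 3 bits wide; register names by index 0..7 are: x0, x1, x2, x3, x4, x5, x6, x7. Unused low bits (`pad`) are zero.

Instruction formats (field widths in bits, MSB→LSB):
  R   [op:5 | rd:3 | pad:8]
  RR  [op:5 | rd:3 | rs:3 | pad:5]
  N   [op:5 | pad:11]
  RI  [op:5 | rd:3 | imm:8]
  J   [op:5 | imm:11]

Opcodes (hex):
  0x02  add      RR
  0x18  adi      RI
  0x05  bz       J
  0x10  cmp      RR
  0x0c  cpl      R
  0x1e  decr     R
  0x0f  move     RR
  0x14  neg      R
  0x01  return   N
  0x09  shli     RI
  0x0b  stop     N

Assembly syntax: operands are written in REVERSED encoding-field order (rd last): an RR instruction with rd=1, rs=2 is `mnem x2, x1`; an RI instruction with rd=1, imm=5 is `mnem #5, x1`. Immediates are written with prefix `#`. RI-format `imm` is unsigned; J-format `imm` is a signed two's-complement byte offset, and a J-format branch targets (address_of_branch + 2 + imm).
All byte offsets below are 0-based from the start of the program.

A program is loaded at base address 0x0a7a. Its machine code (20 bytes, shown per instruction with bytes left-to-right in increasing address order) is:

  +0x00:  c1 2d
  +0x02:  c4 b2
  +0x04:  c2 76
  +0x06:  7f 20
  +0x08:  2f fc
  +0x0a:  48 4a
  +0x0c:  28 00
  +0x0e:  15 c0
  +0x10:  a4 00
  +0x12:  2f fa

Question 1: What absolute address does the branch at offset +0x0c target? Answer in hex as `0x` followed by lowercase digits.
0x0a88

off 0x0c: read 28 00 as big → 0x2800
  opcode bits[15:11]=0x5: bz/J
  imm: (w>>0)&0x7ff=0x0 → #0
  target = base 0x0a7a + off 0x0c + 2 + imm 0 = 0x0a88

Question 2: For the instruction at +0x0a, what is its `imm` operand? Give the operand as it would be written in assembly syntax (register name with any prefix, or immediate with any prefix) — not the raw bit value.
@+0a  big-endian(48 4a) = 0x484a
  op=0x484a>>11=0x9 ⇒ shli (RI)
  rd@[10:8]=0x0 ⇒ x0
  imm@[7:0]=0x4a ⇒ #74

#74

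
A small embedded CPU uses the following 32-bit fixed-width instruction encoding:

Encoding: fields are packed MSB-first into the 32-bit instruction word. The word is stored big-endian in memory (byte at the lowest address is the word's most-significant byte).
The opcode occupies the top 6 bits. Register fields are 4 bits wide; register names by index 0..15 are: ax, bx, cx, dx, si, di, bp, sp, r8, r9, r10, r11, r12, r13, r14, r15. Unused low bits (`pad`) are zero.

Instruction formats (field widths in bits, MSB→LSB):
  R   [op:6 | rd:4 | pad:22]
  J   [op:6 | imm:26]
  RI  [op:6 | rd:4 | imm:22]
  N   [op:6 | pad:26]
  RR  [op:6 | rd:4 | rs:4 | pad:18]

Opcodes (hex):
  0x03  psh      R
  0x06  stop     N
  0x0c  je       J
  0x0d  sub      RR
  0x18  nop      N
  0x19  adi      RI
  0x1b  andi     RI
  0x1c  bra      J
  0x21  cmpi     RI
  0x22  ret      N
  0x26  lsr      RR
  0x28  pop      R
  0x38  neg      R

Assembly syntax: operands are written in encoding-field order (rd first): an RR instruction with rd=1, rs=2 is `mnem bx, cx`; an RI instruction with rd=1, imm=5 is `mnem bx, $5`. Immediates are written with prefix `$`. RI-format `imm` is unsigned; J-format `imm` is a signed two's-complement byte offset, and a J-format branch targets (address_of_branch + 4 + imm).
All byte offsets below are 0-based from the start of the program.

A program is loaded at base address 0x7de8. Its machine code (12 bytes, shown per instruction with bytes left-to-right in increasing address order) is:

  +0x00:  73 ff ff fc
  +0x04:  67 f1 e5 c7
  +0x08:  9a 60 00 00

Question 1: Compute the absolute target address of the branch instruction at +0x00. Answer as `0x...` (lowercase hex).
0x7de8

[00] 73 ff ff fc → 0x73fffffc
  top 6b → 0x1c → bra [J]
  imm: (w>>0)&0x3ffffff=0x3fffffc (s26→-4) → $-4
  target = base 0x7de8 + off 0x00 + 4 + imm -4 = 0x7de8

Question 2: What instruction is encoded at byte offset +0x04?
[04] 67 f1 e5 c7 → 0x67f1e5c7
  opcode bits[31:26]=0x19: adi/RI
  [25:22] rd=15 = r15
  [21:0] imm=3270087 = $3270087

adi r15, $3270087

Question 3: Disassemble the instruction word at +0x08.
[08] 9a 60 00 00 → 0x9a600000
  op=0x9a600000>>26=0x26 ⇒ lsr (RR)
  [25:22] rd=9 = r9
  [21:18] rs=8 = r8

lsr r9, r8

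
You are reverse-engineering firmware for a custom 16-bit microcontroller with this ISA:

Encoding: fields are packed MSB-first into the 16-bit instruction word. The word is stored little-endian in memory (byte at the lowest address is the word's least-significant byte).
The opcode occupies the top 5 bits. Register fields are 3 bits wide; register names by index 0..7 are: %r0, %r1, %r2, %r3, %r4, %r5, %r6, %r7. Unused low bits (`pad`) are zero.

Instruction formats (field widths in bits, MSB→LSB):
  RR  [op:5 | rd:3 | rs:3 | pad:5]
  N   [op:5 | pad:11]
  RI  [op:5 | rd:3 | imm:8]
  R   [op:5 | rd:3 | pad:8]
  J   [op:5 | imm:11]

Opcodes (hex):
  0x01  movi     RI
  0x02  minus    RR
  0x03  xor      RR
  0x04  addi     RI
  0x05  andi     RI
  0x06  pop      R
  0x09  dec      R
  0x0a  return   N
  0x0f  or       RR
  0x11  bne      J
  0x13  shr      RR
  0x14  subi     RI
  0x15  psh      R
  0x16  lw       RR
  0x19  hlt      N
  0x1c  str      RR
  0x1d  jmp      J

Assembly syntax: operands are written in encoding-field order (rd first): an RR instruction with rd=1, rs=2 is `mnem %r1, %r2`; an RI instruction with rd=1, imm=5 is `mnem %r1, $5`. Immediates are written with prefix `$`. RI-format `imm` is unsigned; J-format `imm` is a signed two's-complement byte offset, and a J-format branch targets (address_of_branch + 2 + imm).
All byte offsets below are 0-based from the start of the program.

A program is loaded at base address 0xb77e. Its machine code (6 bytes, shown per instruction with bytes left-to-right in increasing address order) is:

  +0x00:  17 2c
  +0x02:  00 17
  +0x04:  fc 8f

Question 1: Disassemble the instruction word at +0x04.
bne $-4

+0x04: fc 8f ⇒ word 0x8ffc (little)
  op=0x8ffc>>11=0x11 ⇒ bne (J)
  imm@[10:0]=0x7fc (s11→-4) ⇒ $-4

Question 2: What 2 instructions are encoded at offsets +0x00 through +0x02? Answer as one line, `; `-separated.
andi %r4, $23; minus %r7, %r0

[00] 17 2c → 0x2c17
  top 5b → 0x5 → andi [RI]
  rd@[10:8]=0x4 ⇒ %r4
  imm@[7:0]=0x17 ⇒ $23
[02] 00 17 → 0x1700
  top 5b → 0x2 → minus [RR]
  rd@[10:8]=0x7 ⇒ %r7
  rs@[7:5]=0x0 ⇒ %r0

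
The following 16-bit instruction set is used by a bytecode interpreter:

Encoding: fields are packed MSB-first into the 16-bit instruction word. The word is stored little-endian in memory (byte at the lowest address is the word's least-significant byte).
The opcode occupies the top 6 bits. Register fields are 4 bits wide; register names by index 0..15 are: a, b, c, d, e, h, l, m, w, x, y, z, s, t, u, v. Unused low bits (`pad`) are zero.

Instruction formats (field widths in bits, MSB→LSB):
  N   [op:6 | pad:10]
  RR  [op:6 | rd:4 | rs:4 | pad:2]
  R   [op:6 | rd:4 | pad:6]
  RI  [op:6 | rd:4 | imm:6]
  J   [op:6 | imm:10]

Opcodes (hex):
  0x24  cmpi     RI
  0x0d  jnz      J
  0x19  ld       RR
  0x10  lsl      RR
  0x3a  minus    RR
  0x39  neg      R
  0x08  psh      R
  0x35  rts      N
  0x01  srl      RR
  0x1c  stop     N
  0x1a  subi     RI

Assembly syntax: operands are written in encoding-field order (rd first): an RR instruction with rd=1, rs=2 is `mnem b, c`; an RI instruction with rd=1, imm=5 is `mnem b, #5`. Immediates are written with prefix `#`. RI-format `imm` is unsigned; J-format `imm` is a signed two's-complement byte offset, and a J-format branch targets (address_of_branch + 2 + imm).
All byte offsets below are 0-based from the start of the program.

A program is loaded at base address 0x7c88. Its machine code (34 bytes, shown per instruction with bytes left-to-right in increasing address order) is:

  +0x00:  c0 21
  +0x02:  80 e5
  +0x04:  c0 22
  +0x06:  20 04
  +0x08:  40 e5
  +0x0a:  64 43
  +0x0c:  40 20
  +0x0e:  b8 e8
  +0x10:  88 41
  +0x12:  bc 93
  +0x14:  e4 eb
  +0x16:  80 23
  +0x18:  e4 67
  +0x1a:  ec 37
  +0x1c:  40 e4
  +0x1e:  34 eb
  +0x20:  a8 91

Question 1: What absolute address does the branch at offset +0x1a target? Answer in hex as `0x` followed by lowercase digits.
0x7c90

+0x1a: ec 37 ⇒ word 0x37ec (little)
  top 6b → 0xd → jnz [J]
  imm: (w>>0)&0x3ff=0x3ec (s10→-20) → #-20
  target = base 0x7c88 + off 0x1a + 2 + imm -20 = 0x7c90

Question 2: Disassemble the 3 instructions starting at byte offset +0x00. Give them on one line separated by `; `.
@+00  little-endian(c0 21) = 0x21c0
  opcode bits[15:10]=0x8: psh/R
  rd@[9:6]=0x7 ⇒ m
@+02  little-endian(80 e5) = 0xe580
  opcode bits[15:10]=0x39: neg/R
  rd@[9:6]=0x6 ⇒ l
@+04  little-endian(c0 22) = 0x22c0
  opcode bits[15:10]=0x8: psh/R
  rd@[9:6]=0xb ⇒ z

psh m; neg l; psh z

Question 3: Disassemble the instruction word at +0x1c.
neg b

off 0x1c: read 40 e4 as little → 0xe440
  top 6b → 0x39 → neg [R]
  rd: (w>>6)&0xf=0x1 → b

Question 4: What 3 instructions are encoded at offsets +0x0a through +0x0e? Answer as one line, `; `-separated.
+0x0a: 64 43 ⇒ word 0x4364 (little)
  top 6b → 0x10 → lsl [RR]
  [9:6] rd=13 = t
  [5:2] rs=9 = x
+0x0c: 40 20 ⇒ word 0x2040 (little)
  top 6b → 0x8 → psh [R]
  [9:6] rd=1 = b
+0x0e: b8 e8 ⇒ word 0xe8b8 (little)
  top 6b → 0x3a → minus [RR]
  [9:6] rd=2 = c
  [5:2] rs=14 = u

lsl t, x; psh b; minus c, u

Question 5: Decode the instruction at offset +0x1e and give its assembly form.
[1e] 34 eb → 0xeb34
  top 6b → 0x3a → minus [RR]
  rd@[9:6]=0xc ⇒ s
  rs@[5:2]=0xd ⇒ t

minus s, t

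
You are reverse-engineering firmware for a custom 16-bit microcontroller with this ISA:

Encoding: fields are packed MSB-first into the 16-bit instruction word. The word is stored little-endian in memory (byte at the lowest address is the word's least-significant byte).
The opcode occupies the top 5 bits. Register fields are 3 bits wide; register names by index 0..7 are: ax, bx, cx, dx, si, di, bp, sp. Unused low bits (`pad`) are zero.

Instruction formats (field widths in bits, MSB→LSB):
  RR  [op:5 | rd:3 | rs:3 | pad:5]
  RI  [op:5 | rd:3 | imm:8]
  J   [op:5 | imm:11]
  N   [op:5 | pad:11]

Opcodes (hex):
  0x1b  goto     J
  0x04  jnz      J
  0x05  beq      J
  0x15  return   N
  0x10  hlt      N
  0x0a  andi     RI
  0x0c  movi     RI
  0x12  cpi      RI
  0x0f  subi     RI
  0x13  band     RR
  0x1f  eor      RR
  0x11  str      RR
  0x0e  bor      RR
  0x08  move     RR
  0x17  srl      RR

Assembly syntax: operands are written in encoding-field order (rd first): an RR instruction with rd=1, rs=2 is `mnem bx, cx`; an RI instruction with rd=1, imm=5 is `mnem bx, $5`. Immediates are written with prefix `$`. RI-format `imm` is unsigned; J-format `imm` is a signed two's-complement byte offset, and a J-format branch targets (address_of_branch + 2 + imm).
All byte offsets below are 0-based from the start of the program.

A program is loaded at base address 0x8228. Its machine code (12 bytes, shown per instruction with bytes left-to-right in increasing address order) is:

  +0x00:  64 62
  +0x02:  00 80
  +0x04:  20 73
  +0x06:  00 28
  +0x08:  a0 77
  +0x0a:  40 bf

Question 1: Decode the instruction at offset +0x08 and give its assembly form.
bor sp, di

[08] a0 77 → 0x77a0
  top 5b → 0xe → bor [RR]
  [10:8] rd=7 = sp
  [7:5] rs=5 = di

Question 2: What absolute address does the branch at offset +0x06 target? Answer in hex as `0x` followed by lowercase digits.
+0x06: 00 28 ⇒ word 0x2800 (little)
  opcode bits[15:11]=0x5: beq/J
  imm: (w>>0)&0x7ff=0x0 → $0
  target = base 0x8228 + off 0x06 + 2 + imm 0 = 0x8230

0x8230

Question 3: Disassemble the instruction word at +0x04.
bor dx, bx

[04] 20 73 → 0x7320
  top 5b → 0xe → bor [RR]
  rd@[10:8]=0x3 ⇒ dx
  rs@[7:5]=0x1 ⇒ bx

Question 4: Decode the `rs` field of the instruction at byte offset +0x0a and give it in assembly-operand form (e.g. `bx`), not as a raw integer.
+0x0a: 40 bf ⇒ word 0xbf40 (little)
  opcode bits[15:11]=0x17: srl/RR
  rd@[10:8]=0x7 ⇒ sp
  rs@[7:5]=0x2 ⇒ cx

cx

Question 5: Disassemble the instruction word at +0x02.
[02] 00 80 → 0x8000
  op=0x8000>>11=0x10 ⇒ hlt (N)

hlt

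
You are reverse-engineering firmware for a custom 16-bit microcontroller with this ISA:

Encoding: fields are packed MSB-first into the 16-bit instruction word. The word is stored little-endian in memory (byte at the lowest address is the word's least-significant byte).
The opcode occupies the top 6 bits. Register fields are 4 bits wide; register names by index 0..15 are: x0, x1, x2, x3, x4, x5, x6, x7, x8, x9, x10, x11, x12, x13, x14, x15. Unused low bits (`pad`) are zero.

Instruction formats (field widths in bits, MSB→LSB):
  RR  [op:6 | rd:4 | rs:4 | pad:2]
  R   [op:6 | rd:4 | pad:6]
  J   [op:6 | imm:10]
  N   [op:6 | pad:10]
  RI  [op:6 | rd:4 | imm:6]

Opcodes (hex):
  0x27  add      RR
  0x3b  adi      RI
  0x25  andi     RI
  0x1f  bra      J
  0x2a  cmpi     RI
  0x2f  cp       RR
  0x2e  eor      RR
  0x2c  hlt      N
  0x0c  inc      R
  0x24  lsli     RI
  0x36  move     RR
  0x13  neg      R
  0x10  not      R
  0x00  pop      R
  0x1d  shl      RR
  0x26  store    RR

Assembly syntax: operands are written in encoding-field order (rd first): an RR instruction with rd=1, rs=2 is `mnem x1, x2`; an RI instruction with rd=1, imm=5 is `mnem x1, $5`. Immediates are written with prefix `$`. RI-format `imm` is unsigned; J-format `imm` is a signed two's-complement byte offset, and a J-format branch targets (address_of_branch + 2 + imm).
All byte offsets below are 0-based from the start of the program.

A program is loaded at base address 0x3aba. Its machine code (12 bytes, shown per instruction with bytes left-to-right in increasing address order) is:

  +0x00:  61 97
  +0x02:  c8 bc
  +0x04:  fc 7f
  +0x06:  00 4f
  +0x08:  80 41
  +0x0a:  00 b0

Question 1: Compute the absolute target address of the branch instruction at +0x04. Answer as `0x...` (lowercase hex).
0x3abc

@+04  little-endian(fc 7f) = 0x7ffc
  opcode bits[15:10]=0x1f: bra/J
  [9:0] imm=1020 (s10→-4) = $-4
  target = base 0x3aba + off 0x04 + 2 + imm -4 = 0x3abc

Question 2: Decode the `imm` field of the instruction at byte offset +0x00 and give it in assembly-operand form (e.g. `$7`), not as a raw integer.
$33

@+00  little-endian(61 97) = 0x9761
  top 6b → 0x25 → andi [RI]
  rd@[9:6]=0xd ⇒ x13
  imm@[5:0]=0x21 ⇒ $33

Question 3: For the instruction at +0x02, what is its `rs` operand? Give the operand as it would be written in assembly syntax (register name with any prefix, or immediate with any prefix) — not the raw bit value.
x2

off 0x02: read c8 bc as little → 0xbcc8
  opcode bits[15:10]=0x2f: cp/RR
  [9:6] rd=3 = x3
  [5:2] rs=2 = x2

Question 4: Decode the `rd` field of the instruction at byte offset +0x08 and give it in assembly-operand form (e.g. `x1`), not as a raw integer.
x6

+0x08: 80 41 ⇒ word 0x4180 (little)
  op=0x4180>>10=0x10 ⇒ not (R)
  [9:6] rd=6 = x6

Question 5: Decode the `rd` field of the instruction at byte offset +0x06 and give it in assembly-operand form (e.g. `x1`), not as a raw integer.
x12

[06] 00 4f → 0x4f00
  top 6b → 0x13 → neg [R]
  rd@[9:6]=0xc ⇒ x12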